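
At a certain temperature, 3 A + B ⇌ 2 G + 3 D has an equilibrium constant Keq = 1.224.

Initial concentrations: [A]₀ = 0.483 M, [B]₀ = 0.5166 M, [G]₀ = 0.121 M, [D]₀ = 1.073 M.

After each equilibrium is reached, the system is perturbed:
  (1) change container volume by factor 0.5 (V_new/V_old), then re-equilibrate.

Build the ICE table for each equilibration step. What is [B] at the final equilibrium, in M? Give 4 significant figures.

Q₀ = 0.3107 vs Keq = 1.224 ⇒ Q<K, forward
Step 1:
                   A          B          G          D
  Initial      0.483     0.5166      0.121      1.073
  Change    -0.07071   -0.02357    0.04714    0.07071
  Equil       0.4123      0.493     0.1681      1.144
  solve Keq expr → x = 0.02357; check Q = 1.224
Then change container volume by factor 0.5 (V_new/V_old).
Step 2:
                   A          B          G          D
  Initial     0.8246     0.9861     0.3363      2.287
  Change     0.07345    0.02448   -0.04897   -0.07345
  Equil        0.898      1.011     0.2873      2.214
  solve Keq expr → x = -0.02448; check Q = 1.224

[B]_eq = 1.011 M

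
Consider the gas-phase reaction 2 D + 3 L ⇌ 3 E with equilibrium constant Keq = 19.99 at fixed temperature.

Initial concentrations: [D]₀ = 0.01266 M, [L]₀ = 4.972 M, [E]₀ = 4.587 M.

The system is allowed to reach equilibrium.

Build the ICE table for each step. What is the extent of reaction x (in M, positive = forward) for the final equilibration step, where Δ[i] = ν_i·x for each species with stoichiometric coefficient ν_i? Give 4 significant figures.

Q₀ = 4899 vs Keq = 19.99 ⇒ Q>K, reverse
Step 1:
                    D           L           E
  Initial     0.01266       4.972       4.587
  Change        0.158       0.237      -0.237
  Equil        0.1707       5.209        4.35
  solve Keq expr → x = -0.07901; check Q = 19.99

x = -0.07901 M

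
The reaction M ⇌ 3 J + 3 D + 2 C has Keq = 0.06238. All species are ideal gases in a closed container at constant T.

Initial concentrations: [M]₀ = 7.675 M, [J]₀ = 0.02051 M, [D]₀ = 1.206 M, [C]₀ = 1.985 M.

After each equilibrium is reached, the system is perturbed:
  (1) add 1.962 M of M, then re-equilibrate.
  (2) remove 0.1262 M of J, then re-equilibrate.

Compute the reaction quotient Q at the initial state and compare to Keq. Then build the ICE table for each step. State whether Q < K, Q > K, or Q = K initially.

Q₀ = 7.7693e-06 vs Keq = 0.06238 ⇒ Q<K, forward
Step 1:
                    M           J           D           C
  I             7.675     0.02051       1.206       1.985
  C           -0.0965      0.2895      0.2895       0.193
  E             7.578        0.31       1.496       2.178
  solve Keq expr → x = 0.0965; check Q = 0.06238
Then add 1.962 M of M.
Step 2:
                    M           J           D           C
  I              9.54        0.31       1.496       2.178
  C          -0.00638     0.01914     0.01914     0.01276
  E             9.534      0.3292       1.515       2.191
  solve Keq expr → x = 0.00638; check Q = 0.06238
Then remove 0.1262 M of J.
Step 3:
                    M           J           D           C
  I             9.534       0.203       1.515       2.191
  C          -0.03316     0.09948     0.09948     0.06632
  E             9.501      0.3024       1.614       2.257
  solve Keq expr → x = 0.03316; check Q = 0.06238

Q₀ = 7.7693e-06; Q < K (proceeds forward)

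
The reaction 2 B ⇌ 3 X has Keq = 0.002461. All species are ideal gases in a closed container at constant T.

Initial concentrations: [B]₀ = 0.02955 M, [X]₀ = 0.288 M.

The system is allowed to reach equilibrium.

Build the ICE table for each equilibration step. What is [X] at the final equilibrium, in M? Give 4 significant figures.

Q₀ = 27.36 vs Keq = 0.002461 ⇒ Q>K, reverse
Step 1:
                   B          X
  Initial    0.02955      0.288
  Change      0.1621    -0.2431
  Equil       0.1916    0.04488
  solve Keq expr → x = -0.08104; check Q = 0.002461

[X]_eq = 0.04488 M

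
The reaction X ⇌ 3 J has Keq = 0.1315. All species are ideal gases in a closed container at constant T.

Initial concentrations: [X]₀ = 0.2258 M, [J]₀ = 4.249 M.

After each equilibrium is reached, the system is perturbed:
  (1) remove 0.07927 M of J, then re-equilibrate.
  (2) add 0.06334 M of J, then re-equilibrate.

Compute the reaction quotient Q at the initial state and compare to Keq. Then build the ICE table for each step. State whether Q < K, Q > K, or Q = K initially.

Q₀ = 339.7 vs Keq = 0.1315 ⇒ Q>K, reverse
Step 1:
                  X         J
  Initial    0.2258     4.249
  Change      1.224    -3.673
  Equil        1.45    0.5756
  solve Keq expr → x = -1.224; check Q = 0.1315
Then remove 0.07927 M of J.
Step 2:
                  X         J
  Initial      1.45    0.4963
  Change    -0.0253    0.0759
  Equil       1.425    0.5722
  solve Keq expr → x = 0.0253; check Q = 0.1315
Then add 0.06334 M of J.
Step 3:
                  X         J
  Initial     1.425    0.6356
  Change    0.02022  -0.06065
  Equil       1.445    0.5749
  solve Keq expr → x = -0.02022; check Q = 0.1315

Q₀ = 339.7; Q > K (proceeds reverse)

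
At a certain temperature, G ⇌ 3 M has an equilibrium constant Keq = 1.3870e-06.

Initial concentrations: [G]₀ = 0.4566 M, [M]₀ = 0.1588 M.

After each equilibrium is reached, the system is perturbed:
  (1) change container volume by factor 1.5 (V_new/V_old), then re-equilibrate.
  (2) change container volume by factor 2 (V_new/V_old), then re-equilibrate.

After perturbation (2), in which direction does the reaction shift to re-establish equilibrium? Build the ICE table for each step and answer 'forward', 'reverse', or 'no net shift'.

Q₀ = 0.00877 vs Keq = 1.3870e-06 ⇒ Q>K, reverse
Step 1:
                  G         M
  I          0.4566    0.1588
  C         0.04997   -0.1499
  E          0.5066   0.00889
  solve Keq expr → x = -0.04997; check Q = 1.3870e-06
Then change container volume by factor 1.5 (V_new/V_old).
Step 2:
                  G         M
  I          0.3377  0.005927
  C       -6.1160e-04  0.001835
  E          0.3371  0.007762
  solve Keq expr → x = 6.1160e-04; check Q = 1.3870e-06
Then change container volume by factor 2 (V_new/V_old).
Step 3:
                  G         M
  I          0.1686  0.003881
  C       -7.5677e-04   0.00227
  E          0.1678  0.006151
  solve Keq expr → x = 7.5677e-04; check Q = 1.3870e-06

Direction: forward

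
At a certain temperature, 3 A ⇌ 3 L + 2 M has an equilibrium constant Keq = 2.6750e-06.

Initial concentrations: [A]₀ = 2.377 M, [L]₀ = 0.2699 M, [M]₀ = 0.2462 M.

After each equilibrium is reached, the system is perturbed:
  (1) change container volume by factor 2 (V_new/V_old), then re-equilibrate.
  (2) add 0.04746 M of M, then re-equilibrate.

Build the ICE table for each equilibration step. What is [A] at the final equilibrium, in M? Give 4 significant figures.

Q₀ = 8.8735e-05 vs Keq = 2.6750e-06 ⇒ Q>K, reverse
Step 1:
                   A          L          M
  init         2.377     0.2699     0.2462
  Δ           0.1454    -0.1454   -0.09696
  eq           2.522     0.1245     0.1492
  solve Keq expr → x = -0.04848; check Q = 2.6750e-06
Then change container volume by factor 2 (V_new/V_old).
Step 2:
                   A          L          M
  init         1.261    0.06223    0.07462
  Δ         -0.02326    0.02326    0.01551
  eq           1.238    0.08549    0.09013
  solve Keq expr → x = 0.007754; check Q = 2.6750e-06
Then add 0.04746 M of M.
Step 3:
                   A          L          M
  init         1.238    0.08549     0.1376
  Δ          0.01644   -0.01644   -0.01096
  eq           1.254    0.06905     0.1266
  solve Keq expr → x = -0.005479; check Q = 2.6750e-06

[A]_eq = 1.254 M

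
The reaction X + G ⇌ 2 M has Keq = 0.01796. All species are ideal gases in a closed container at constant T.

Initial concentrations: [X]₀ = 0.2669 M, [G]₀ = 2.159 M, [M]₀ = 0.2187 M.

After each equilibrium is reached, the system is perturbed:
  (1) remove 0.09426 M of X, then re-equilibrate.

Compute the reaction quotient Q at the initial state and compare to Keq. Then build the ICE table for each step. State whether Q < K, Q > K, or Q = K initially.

Q₀ = 0.083 vs Keq = 0.01796 ⇒ Q>K, reverse
Step 1:
                    X           G           M
  init         0.2669       2.159      0.2187
  Δ           0.05298     0.05298      -0.106
  eq           0.3199       2.212      0.1127
  solve Keq expr → x = -0.05298; check Q = 0.01796
Then remove 0.09426 M of X.
Step 2:
                    X           G           M
  init         0.2256       2.212      0.1127
  Δ          0.008097    0.008097    -0.01619
  eq           0.2337        2.22     0.09654
  solve Keq expr → x = -0.008097; check Q = 0.01796

Q₀ = 0.083; Q > K (proceeds reverse)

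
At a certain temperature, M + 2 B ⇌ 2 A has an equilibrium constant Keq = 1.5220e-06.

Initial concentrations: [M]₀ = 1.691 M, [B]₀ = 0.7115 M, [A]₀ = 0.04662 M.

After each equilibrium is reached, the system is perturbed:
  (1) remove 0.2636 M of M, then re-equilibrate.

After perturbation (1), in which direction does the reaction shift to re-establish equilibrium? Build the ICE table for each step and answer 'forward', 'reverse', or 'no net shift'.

Q₀ = 0.002539 vs Keq = 1.5220e-06 ⇒ Q>K, reverse
Step 1:
                   M          B          A
  Initial      1.691     0.7115    0.04662
  Change      0.0227     0.0454    -0.0454
  Equil        1.714     0.7569   0.001222
  solve Keq expr → x = -0.0227; check Q = 1.5220e-06
Then remove 0.2636 M of M.
Step 2:
                   M          B          A
  Initial       1.45     0.7569   0.001222
  Change  4.8887e-05 9.7773e-05 -9.7773e-05
  Equil         1.45      0.757   0.001125
  solve Keq expr → x = -4.8887e-05; check Q = 1.5220e-06

Direction: reverse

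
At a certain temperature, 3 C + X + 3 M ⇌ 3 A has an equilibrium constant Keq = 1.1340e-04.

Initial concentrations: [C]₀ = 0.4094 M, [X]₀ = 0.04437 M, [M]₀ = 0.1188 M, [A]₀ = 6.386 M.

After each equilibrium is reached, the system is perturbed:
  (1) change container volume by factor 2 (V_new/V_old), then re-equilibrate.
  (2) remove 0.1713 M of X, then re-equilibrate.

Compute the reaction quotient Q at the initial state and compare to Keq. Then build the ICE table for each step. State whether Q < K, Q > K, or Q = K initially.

Q₀ = 5.1016e+07 vs Keq = 1.1340e-04 ⇒ Q>K, reverse
Step 1:
                  C         X         M         A
  Initial    0.4094   0.04437    0.1188     6.386
  Change      4.872     1.624     4.872    -4.872
  Equil       5.282     1.669     4.991     1.514
  solve Keq expr → x = -1.624; check Q = 1.1340e-04
Then change container volume by factor 2 (V_new/V_old).
Step 2:
                  C         X         M         A
  Initial     2.641    0.8343     2.496    0.7568
  Change     0.3512    0.1171    0.3512   -0.3512
  Equil       2.992    0.9513     2.847    0.4055
  solve Keq expr → x = -0.1171; check Q = 1.1340e-04
Then remove 0.1713 M of X.
Step 3:
                  C         X         M         A
  Initial     2.992      0.78     2.847    0.4055
  Change    0.01974  0.006579   0.01974  -0.01974
  Equil       3.012    0.7866     2.867    0.3858
  solve Keq expr → x = -0.006579; check Q = 1.1340e-04

Q₀ = 5.1016e+07; Q > K (proceeds reverse)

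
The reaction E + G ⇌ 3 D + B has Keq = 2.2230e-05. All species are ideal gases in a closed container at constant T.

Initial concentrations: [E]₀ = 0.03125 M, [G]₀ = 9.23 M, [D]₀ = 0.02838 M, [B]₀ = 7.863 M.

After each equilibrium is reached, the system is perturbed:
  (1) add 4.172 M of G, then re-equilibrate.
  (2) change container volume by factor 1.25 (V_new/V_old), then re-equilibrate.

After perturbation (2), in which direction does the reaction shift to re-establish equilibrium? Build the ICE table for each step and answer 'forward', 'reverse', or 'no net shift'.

Direction: forward

Q₀ = 6.2312e-04 vs Keq = 2.2230e-05 ⇒ Q>K, reverse
Step 1:
                    E           G           D           B
  I           0.03125        9.23     0.02838       7.863
  C          0.006152    0.006152    -0.01846   -0.006152
  E            0.0374       9.236    0.009924       7.857
  solve Keq expr → x = -0.006152; check Q = 2.2230e-05
Then add 4.172 M of G.
Step 2:
                    E           G           D           B
  I            0.0374       13.41    0.009924       7.857
  C       -4.2334e-04 -4.2334e-04     0.00127  4.2334e-04
  E           0.03698       13.41     0.01119       7.857
  solve Keq expr → x = 4.2334e-04; check Q = 2.2230e-05
Then change container volume by factor 1.25 (V_new/V_old).
Step 3:
                    E           G           D           B
  I           0.02958       10.73    0.008955       6.286
  C       -4.6060e-04 -4.6060e-04    0.001382  4.6060e-04
  E           0.02912       10.73     0.01034       6.286
  solve Keq expr → x = 4.6060e-04; check Q = 2.2230e-05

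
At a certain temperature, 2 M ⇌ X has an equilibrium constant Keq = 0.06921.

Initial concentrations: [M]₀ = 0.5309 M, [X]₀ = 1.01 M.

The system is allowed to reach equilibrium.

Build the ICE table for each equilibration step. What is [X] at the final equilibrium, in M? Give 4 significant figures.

[X]_eq = 0.2763 M

Q₀ = 3.583 vs Keq = 0.06921 ⇒ Q>K, reverse
Step 1:
                   M          X
  init        0.5309       1.01
  Δ            1.467    -0.7337
  eq           1.998     0.2763
  solve Keq expr → x = -0.7337; check Q = 0.06921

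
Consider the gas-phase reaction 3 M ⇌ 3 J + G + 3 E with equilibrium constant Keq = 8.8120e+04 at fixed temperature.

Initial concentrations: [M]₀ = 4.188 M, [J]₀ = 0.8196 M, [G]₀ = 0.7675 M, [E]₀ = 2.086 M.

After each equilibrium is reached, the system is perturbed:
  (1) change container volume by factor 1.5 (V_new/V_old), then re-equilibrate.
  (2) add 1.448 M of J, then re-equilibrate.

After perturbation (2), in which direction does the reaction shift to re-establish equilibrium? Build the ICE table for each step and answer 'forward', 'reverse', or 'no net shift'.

Direction: reverse

Q₀ = 0.05222 vs Keq = 8.8120e+04 ⇒ Q<K, forward
Step 1:
                    M           J           G           E
  init          4.188      0.8196      0.7675       2.086
  Δ            -3.509       3.509        1.17       3.509
  eq           0.6786       4.329       1.937       5.595
  solve Keq expr → x = 1.17; check Q = 8.8120e+04
Then change container volume by factor 1.5 (V_new/V_old).
Step 2:
                    M           J           G           E
  init         0.4524       2.886       1.292        3.73
  Δ           -0.1587      0.1587      0.0529      0.1587
  eq           0.2937       3.045       1.344       3.889
  solve Keq expr → x = 0.0529; check Q = 8.8120e+04
Then add 1.448 M of J.
Step 3:
                    M           J           G           E
  init         0.2937       4.493       1.344       3.889
  Δ            0.1127     -0.1127    -0.03757     -0.1127
  eq           0.4064        4.38       1.307       3.776
  solve Keq expr → x = -0.03757; check Q = 8.8120e+04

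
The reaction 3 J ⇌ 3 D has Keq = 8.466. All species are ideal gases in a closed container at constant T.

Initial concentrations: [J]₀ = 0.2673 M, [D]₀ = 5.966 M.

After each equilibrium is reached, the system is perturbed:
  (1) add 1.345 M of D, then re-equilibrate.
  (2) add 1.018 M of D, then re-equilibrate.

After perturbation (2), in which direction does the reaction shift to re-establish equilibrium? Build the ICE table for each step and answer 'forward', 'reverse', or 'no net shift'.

Direction: reverse

Q₀ = 1.1119e+04 vs Keq = 8.466 ⇒ Q>K, reverse
Step 1:
                    J           D
  init         0.2673       5.966
  Δ             1.784      -1.784
  eq            2.052       4.182
  solve Keq expr → x = -0.5948; check Q = 8.466
Then add 1.345 M of D.
Step 2:
                    J           D
  init          2.052       5.527
  Δ            0.4427     -0.4427
  eq            2.494       5.084
  solve Keq expr → x = -0.1476; check Q = 8.466
Then add 1.018 M of D.
Step 3:
                    J           D
  init          2.494       6.102
  Δ            0.3351     -0.3351
  eq            2.829       5.767
  solve Keq expr → x = -0.1117; check Q = 8.466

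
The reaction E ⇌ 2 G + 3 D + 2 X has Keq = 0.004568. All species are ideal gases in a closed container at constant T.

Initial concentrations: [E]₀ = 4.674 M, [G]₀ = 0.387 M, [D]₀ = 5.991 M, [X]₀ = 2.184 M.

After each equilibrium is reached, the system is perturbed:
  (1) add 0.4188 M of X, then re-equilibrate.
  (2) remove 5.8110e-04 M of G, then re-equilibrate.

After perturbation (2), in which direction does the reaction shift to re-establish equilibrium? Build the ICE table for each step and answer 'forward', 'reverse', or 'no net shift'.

Direction: forward

Q₀ = 32.87 vs Keq = 0.004568 ⇒ Q>K, reverse
Step 1:
                    E           G           D           X
  Initial       4.674       0.387       5.991       2.184
  Change       0.1902     -0.3805     -0.5707     -0.3805
  Equil         4.864    0.006549        5.42       1.804
  solve Keq expr → x = -0.1902; check Q = 0.004568
Then add 0.4188 M of X.
Step 2:
                    E           G           D           X
  Initial       4.864    0.006549        5.42       2.222
  Change   6.1412e-04   -0.001228   -0.001842   -0.001228
  Equil         4.865    0.005321       5.418       2.221
  solve Keq expr → x = -6.1412e-04; check Q = 0.004568
Then remove 5.8110e-04 M of G.
Step 3:
                    E           G           D           X
  Initial       4.865     0.00474       5.418       2.221
  Change  -2.8914e-04  5.7828e-04  8.6742e-04  5.7828e-04
  Equil         4.865    0.005318       5.419       2.222
  solve Keq expr → x = 2.8914e-04; check Q = 0.004568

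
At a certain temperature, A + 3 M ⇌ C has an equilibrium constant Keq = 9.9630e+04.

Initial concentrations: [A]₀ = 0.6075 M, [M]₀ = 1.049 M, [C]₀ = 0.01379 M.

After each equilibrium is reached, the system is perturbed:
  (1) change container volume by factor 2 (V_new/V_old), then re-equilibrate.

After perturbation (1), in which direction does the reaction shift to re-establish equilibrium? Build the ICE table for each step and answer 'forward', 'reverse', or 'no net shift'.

Direction: reverse

Q₀ = 0.01966 vs Keq = 9.9630e+04 ⇒ Q<K, forward
Step 1:
                  A         M         C
  I          0.6075     1.049   0.01379
  C         -0.3417    -1.025    0.3417
  E          0.2658   0.02377    0.3555
  solve Keq expr → x = 0.3417; check Q = 9.9630e+04
Then change container volume by factor 2 (V_new/V_old).
Step 2:
                  A         M         C
  I          0.1329   0.01188    0.1778
  C         0.00383   0.01149  -0.00383
  E          0.1367   0.02337    0.1739
  solve Keq expr → x = -0.00383; check Q = 9.9630e+04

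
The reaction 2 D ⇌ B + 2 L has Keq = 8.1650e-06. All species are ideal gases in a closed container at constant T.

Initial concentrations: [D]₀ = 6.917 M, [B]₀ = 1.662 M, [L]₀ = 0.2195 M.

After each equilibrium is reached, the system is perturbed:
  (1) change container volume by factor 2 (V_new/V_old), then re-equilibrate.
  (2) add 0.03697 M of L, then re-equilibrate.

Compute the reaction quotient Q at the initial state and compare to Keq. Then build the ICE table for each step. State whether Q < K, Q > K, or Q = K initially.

Q₀ = 0.001674 vs Keq = 8.1650e-06 ⇒ Q>K, reverse
Step 1:
                  D         B         L
  Initial     6.917     1.662    0.2195
  Change     0.2032   -0.1016   -0.2032
  Equil        7.12      1.56   0.01629
  solve Keq expr → x = -0.1016; check Q = 8.1650e-06
Then change container volume by factor 2 (V_new/V_old).
Step 2:
                  D         B         L
  Initial      3.56    0.7802  0.008144
  Change   -0.00335  0.001675   0.00335
  Equil       3.557    0.7819   0.01149
  solve Keq expr → x = 0.001675; check Q = 8.1650e-06
Then add 0.03697 M of L.
Step 3:
                  D         B         L
  Initial     3.557    0.7819   0.04846
  Change    0.03671  -0.01836  -0.03671
  Equil       3.593    0.7635   0.01175
  solve Keq expr → x = -0.01836; check Q = 8.1650e-06

Q₀ = 0.001674; Q > K (proceeds reverse)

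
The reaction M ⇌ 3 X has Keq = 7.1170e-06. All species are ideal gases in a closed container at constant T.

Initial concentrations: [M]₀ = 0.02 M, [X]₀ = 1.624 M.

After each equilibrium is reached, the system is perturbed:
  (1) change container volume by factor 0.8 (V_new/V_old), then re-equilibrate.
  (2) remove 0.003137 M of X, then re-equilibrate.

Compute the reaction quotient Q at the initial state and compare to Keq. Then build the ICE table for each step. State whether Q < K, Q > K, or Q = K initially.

Q₀ = 214.2; Q > K (proceeds reverse)

Q₀ = 214.2 vs Keq = 7.1170e-06 ⇒ Q>K, reverse
Step 1:
                    M           X
  Initial        0.02       1.624
  Change       0.5361      -1.608
  Equil        0.5561     0.01582
  solve Keq expr → x = -0.5361; check Q = 7.1170e-06
Then change container volume by factor 0.8 (V_new/V_old).
Step 2:
                    M           X
  Initial      0.6951     0.01977
  Change   9.0853e-04   -0.002726
  Equil         0.696     0.01705
  solve Keq expr → x = -9.0853e-04; check Q = 7.1170e-06
Then remove 0.003137 M of X.
Step 3:
                    M           X
  Initial       0.696     0.01391
  Change    -0.001043    0.003128
  Equil        0.6949     0.01704
  solve Keq expr → x = 0.001043; check Q = 7.1170e-06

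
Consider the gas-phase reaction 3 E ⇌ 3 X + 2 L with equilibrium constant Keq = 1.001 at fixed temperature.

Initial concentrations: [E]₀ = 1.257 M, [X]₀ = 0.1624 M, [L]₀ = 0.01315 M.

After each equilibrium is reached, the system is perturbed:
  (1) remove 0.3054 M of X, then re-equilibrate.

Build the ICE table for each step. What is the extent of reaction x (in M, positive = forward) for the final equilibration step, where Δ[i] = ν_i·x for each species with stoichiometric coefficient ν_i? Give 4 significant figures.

Q₀ = 3.7291e-07 vs Keq = 1.001 ⇒ Q<K, forward
Step 1:
                  E         X         L
  init        1.257    0.1624   0.01315
  Δ         -0.7136    0.7136    0.4757
  eq         0.5434     0.876    0.4889
  solve Keq expr → x = 0.2379; check Q = 1.001
Then remove 0.3054 M of X.
Step 2:
                  E         X         L
  init       0.5434    0.5706    0.4889
  Δ        -0.09529   0.09529   0.06353
  eq         0.4481    0.6659    0.5524
  solve Keq expr → x = 0.03176; check Q = 1.001

x = 0.03176 M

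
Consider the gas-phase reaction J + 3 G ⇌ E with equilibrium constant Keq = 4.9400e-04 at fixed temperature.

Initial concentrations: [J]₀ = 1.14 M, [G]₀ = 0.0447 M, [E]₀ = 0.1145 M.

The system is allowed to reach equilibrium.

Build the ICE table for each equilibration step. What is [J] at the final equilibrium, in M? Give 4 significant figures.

Q₀ = 1125 vs Keq = 4.9400e-04 ⇒ Q>K, reverse
Step 1:
                    J           G           E
  init           1.14      0.0447      0.1145
  Δ            0.1145      0.3434     -0.1145
  eq            1.254      0.3881  3.6223e-05
  solve Keq expr → x = -0.1145; check Q = 4.9400e-04

[J]_eq = 1.254 M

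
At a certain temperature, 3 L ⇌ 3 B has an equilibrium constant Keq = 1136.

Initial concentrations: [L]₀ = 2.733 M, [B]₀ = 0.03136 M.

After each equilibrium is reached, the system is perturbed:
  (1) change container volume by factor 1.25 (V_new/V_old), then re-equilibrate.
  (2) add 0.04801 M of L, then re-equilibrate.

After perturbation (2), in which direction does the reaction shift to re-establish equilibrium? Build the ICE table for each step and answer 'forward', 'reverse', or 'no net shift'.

Q₀ = 1.5108e-06 vs Keq = 1136 ⇒ Q<K, forward
Step 1:
                  L         B
  Initial     2.733   0.03136
  Change     -2.491     2.491
  Equil      0.2418     2.523
  solve Keq expr → x = 0.8304; check Q = 1136
Then change container volume by factor 1.25 (V_new/V_old).
Step 2:
                  L         B
  Initial    0.1934     2.018
  Change          0         0
  Equil      0.1934     2.018
  solve Keq expr → x = 0; check Q = 1136
Then add 0.04801 M of L.
Step 3:
                  L         B
  Initial    0.2414     2.018
  Change   -0.04381   0.04381
  Equil      0.1976     2.062
  solve Keq expr → x = 0.0146; check Q = 1136

Direction: forward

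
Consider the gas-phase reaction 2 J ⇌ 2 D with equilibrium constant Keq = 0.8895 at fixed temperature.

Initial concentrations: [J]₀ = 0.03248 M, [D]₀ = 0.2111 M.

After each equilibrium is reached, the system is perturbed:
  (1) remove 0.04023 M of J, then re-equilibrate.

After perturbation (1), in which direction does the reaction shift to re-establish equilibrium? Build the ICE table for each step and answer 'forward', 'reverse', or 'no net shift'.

Direction: reverse

Q₀ = 42.24 vs Keq = 0.8895 ⇒ Q>K, reverse
Step 1:
                    J           D
  init        0.03248      0.2111
  Δ           0.09287    -0.09287
  eq           0.1254      0.1182
  solve Keq expr → x = -0.04644; check Q = 0.8895
Then remove 0.04023 M of J.
Step 2:
                    J           D
  init        0.08512      0.1182
  Δ           0.01953    -0.01953
  eq           0.1047      0.0987
  solve Keq expr → x = -0.009763; check Q = 0.8895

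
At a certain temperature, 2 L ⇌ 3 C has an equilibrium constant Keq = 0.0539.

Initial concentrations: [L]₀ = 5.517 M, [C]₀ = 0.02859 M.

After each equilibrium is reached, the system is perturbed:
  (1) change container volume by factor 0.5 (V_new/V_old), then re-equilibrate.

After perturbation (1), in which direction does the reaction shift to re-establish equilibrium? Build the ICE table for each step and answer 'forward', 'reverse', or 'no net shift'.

Q₀ = 7.6778e-07 vs Keq = 0.0539 ⇒ Q<K, forward
Step 1:
                  L         C
  Initial     5.517   0.02859
  Change    -0.6993     1.049
  Equil       4.818     1.078
  solve Keq expr → x = 0.3496; check Q = 0.0539
Then change container volume by factor 0.5 (V_new/V_old).
Step 2:
                  L         C
  Initial     9.635     2.155
  Change     0.2748   -0.4122
  Equil        9.91     1.743
  solve Keq expr → x = -0.1374; check Q = 0.0539

Direction: reverse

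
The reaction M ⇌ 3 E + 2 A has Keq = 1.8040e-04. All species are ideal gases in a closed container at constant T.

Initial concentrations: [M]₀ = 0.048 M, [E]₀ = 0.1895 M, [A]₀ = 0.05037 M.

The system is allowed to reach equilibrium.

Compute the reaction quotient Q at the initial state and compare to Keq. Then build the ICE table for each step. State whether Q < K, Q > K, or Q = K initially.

Q₀ = 3.5969e-04; Q > K (proceeds reverse)

Q₀ = 3.5969e-04 vs Keq = 1.8040e-04 ⇒ Q>K, reverse
Step 1:
                    M           E           A
  I             0.048      0.1895     0.05037
  C           0.00441    -0.01323   -0.008821
  E           0.05241      0.1763     0.04155
  solve Keq expr → x = -0.00441; check Q = 1.8040e-04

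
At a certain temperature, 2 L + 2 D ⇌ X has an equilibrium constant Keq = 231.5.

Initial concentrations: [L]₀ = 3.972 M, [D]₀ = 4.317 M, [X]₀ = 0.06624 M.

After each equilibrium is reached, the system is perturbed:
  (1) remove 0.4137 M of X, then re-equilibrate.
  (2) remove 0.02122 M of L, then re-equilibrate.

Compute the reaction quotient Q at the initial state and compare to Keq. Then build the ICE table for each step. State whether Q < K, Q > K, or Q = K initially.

Q₀ = 2.2529e-04; Q < K (proceeds forward)

Q₀ = 2.2529e-04 vs Keq = 231.5 ⇒ Q<K, forward
Step 1:
                   L          D          X
  I            3.972      4.317    0.06624
  C           -3.795     -3.795      1.898
  E           0.1766     0.5216      1.964
  solve Keq expr → x = 1.898; check Q = 231.5
Then remove 0.4137 M of X.
Step 2:
                   L          D          X
  I           0.1766     0.5216       1.55
  C         -0.01475   -0.01475   0.007374
  E           0.1618     0.5068      1.558
  solve Keq expr → x = 0.007374; check Q = 231.5
Then remove 0.02122 M of L.
Step 3:
                   L          D          X
  I           0.1406     0.5068      1.558
  C           0.0159     0.0159  -0.007949
  E           0.1565     0.5227       1.55
  solve Keq expr → x = -0.007949; check Q = 231.5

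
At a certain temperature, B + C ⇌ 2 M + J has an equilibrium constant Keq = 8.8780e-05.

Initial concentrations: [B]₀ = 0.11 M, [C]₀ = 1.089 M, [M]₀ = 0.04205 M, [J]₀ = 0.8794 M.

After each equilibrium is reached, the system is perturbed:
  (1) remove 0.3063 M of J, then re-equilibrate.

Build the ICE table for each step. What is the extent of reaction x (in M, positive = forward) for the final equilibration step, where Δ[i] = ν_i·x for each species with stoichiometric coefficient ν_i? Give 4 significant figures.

x = 4.6705e-04 M

Q₀ = 0.01298 vs Keq = 8.8780e-05 ⇒ Q>K, reverse
Step 1:
                   B          C          M          J
  init          0.11      1.089    0.04205     0.8794
  Δ           0.0191     0.0191   -0.03821    -0.0191
  eq          0.1291      1.108   0.003842     0.8603
  solve Keq expr → x = -0.0191; check Q = 8.8780e-05
Then remove 0.3063 M of J.
Step 2:
                   B          C          M          J
  init        0.1291      1.108   0.003842      0.554
  Δ       -4.6705e-04 -4.6705e-04 9.3410e-04 4.6705e-04
  eq          0.1286      1.108   0.004776     0.5545
  solve Keq expr → x = 4.6705e-04; check Q = 8.8780e-05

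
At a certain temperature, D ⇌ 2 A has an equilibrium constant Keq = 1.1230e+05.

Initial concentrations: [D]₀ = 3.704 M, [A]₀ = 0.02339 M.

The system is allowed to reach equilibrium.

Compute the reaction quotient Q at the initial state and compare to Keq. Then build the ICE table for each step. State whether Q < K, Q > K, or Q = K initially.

Q₀ = 1.4770e-04 vs Keq = 1.1230e+05 ⇒ Q<K, forward
Step 1:
                    D           A
  init          3.704     0.02339
  Δ            -3.704       7.407
  eq       4.9164e-04        7.43
  solve Keq expr → x = 3.704; check Q = 1.1230e+05

Q₀ = 1.4770e-04; Q < K (proceeds forward)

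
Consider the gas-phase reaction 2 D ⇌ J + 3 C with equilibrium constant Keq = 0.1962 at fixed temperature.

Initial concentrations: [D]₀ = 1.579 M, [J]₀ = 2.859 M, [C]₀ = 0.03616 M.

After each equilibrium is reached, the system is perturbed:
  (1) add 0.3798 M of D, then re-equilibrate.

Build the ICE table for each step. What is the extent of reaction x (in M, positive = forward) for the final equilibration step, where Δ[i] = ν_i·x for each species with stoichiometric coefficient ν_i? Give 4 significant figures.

x = 0.0255 M

Q₀ = 5.4217e-05 vs Keq = 0.1962 ⇒ Q<K, forward
Step 1:
                    D           J           C
  Initial       1.579       2.859     0.03616
  Change      -0.2933      0.1466      0.4399
  Equil         1.286       3.006      0.4761
  solve Keq expr → x = 0.1466; check Q = 0.1962
Then add 0.3798 M of D.
Step 2:
                    D           J           C
  Initial       1.666       3.006      0.4761
  Change       -0.051      0.0255     0.07649
  Equil         1.615       3.031      0.5526
  solve Keq expr → x = 0.0255; check Q = 0.1962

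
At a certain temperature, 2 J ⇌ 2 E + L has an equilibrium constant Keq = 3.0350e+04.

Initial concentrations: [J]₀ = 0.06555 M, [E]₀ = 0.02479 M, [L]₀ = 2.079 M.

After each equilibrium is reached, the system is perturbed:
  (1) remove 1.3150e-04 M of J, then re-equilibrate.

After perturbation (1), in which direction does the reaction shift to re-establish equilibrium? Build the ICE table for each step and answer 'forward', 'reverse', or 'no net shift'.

Q₀ = 0.2973 vs Keq = 3.0350e+04 ⇒ Q<K, forward
Step 1:
                  J         E         L
  Initial   0.06555   0.02479     2.079
  Change    -0.0648    0.0648    0.0324
  Equil   7.4727e-04   0.08959     2.111
  solve Keq expr → x = 0.0324; check Q = 3.0350e+04
Then remove 1.3150e-04 M of J.
Step 2:
                  J         E         L
  Initial 6.1577e-04   0.08959     2.111
  Change  1.3040e-04 -1.3040e-04 -6.5200e-05
  Equil   7.4617e-04   0.08946     2.111
  solve Keq expr → x = -6.5200e-05; check Q = 3.0350e+04

Direction: reverse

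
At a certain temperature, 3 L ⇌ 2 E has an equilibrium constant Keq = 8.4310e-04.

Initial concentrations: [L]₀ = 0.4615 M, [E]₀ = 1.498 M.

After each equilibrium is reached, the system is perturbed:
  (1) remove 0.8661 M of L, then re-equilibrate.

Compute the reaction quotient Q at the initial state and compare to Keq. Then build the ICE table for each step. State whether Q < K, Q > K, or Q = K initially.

Q₀ = 22.83; Q > K (proceeds reverse)

Q₀ = 22.83 vs Keq = 8.4310e-04 ⇒ Q>K, reverse
Step 1:
                   L          E
  init        0.4615      1.498
  Δ            2.071     -1.381
  eq           2.533     0.1171
  solve Keq expr → x = -0.6905; check Q = 8.4310e-04
Then remove 0.8661 M of L.
Step 2:
                   L          E
  init         1.667     0.1171
  Δ          0.07542   -0.05028
  eq           1.742    0.06677
  solve Keq expr → x = -0.02514; check Q = 8.4310e-04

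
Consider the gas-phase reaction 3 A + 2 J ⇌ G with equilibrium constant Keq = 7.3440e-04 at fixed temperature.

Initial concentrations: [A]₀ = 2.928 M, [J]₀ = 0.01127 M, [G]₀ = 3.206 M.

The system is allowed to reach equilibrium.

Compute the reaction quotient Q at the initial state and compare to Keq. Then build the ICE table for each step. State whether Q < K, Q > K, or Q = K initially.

Q₀ = 1006; Q > K (proceeds reverse)

Q₀ = 1006 vs Keq = 7.3440e-04 ⇒ Q>K, reverse
Step 1:
                    A           J           G
  Initial       2.928     0.01127       3.206
  Change        4.061       2.707      -1.354
  Equil         6.989       2.718       1.852
  solve Keq expr → x = -1.354; check Q = 7.3440e-04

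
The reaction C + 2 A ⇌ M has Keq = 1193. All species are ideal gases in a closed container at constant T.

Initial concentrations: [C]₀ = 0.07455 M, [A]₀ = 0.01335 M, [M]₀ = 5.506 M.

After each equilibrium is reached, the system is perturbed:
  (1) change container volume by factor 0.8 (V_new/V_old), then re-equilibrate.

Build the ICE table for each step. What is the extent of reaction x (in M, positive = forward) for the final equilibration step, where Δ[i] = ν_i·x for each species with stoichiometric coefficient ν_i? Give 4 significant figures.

x = 0.01724 M

Q₀ = 4.1441e+05 vs Keq = 1193 ⇒ Q>K, reverse
Step 1:
                   C          A          M
  Initial    0.07455    0.01335      5.506
  Change      0.0793     0.1586    -0.0793
  Equil       0.1538     0.1719      5.427
  solve Keq expr → x = -0.0793; check Q = 1193
Then change container volume by factor 0.8 (V_new/V_old).
Step 2:
                   C          A          M
  Initial     0.1923     0.2149      6.783
  Change    -0.01724   -0.03449    0.01724
  Equil       0.1751     0.1804      6.801
  solve Keq expr → x = 0.01724; check Q = 1193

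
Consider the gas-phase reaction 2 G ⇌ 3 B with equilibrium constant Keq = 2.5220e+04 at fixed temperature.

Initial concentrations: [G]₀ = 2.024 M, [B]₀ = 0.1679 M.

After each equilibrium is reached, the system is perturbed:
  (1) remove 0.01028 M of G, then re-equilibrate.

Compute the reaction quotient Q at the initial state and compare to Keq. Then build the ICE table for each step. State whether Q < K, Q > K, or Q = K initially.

Q₀ = 0.001155; Q < K (proceeds forward)

Q₀ = 0.001155 vs Keq = 2.5220e+04 ⇒ Q<K, forward
Step 1:
                    G           B
  Initial       2.024      0.1679
  Change       -1.989       2.983
  Equil       0.03522       3.151
  solve Keq expr → x = 0.9944; check Q = 2.5220e+04
Then remove 0.01028 M of G.
Step 2:
                    G           B
  Initial     0.02494       3.151
  Change      0.01003    -0.01504
  Equil       0.03497       3.136
  solve Keq expr → x = -0.005014; check Q = 2.5220e+04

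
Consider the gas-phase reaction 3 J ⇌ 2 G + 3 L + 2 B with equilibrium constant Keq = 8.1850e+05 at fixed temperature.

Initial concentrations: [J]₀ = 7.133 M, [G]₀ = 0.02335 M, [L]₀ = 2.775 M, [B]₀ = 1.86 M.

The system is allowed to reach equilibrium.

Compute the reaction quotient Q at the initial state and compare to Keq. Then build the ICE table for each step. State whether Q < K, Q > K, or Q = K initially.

Q₀ = 1.1106e-04; Q < K (proceeds forward)

Q₀ = 1.1106e-04 vs Keq = 8.1850e+05 ⇒ Q<K, forward
Step 1:
                    J           G           L           B
  I             7.133     0.02335       2.775        1.86
  C            -6.292       4.195       6.292       4.195
  E            0.8407       4.218       9.067       6.055
  solve Keq expr → x = 2.097; check Q = 8.1850e+05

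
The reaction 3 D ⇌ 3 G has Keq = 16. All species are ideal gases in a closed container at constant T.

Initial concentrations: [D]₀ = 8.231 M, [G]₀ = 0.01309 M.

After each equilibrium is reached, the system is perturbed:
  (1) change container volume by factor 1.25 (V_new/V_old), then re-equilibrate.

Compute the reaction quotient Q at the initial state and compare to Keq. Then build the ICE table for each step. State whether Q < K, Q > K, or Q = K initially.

Q₀ = 4.0222e-09; Q < K (proceeds forward)

Q₀ = 4.0222e-09 vs Keq = 16 ⇒ Q<K, forward
Step 1:
                  D         G
  I           8.231   0.01309
  C          -5.889     5.889
  E           2.342     5.902
  solve Keq expr → x = 1.963; check Q = 16
Then change container volume by factor 1.25 (V_new/V_old).
Step 2:
                  D         G
  I           1.874     4.722
  C               0         0
  E           1.874     4.722
  solve Keq expr → x = 0; check Q = 16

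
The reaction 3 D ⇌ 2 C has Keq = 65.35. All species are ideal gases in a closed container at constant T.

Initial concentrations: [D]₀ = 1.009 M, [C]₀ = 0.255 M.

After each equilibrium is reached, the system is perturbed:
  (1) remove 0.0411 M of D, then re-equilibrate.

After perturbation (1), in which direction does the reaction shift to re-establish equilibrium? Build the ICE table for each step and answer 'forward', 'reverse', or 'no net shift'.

Q₀ = 0.0633 vs Keq = 65.35 ⇒ Q<K, forward
Step 1:
                  D         C
  I           1.009     0.255
  C         -0.7974    0.5316
  E          0.2116    0.7866
  solve Keq expr → x = 0.2658; check Q = 65.35
Then remove 0.0411 M of D.
Step 2:
                  D         C
  I          0.1705    0.7866
  C         0.03669  -0.02446
  E          0.2071    0.7622
  solve Keq expr → x = -0.01223; check Q = 65.35

Direction: reverse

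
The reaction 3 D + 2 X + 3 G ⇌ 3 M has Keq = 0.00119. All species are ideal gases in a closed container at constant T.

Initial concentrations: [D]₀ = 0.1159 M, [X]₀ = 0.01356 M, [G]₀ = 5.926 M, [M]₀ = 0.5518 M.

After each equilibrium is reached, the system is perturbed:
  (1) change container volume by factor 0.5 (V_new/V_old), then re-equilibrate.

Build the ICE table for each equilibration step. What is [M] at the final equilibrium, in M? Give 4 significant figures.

[M]_eq = 0.5529 M

Q₀ = 2820 vs Keq = 0.00119 ⇒ Q>K, reverse
Step 1:
                   D          X          G          M
  init        0.1159    0.01356      5.926     0.5518
  Δ           0.4024     0.2683     0.4024    -0.4024
  eq          0.5183     0.2818      6.328     0.1494
  solve Keq expr → x = -0.1341; check Q = 0.00119
Then change container volume by factor 0.5 (V_new/V_old).
Step 2:
                   D          X          G          M
  init         1.037     0.5636      12.66     0.2988
  Δ          -0.2541    -0.1694    -0.2541     0.2541
  eq          0.7825     0.3942       12.4     0.5529
  solve Keq expr → x = 0.08471; check Q = 0.00119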